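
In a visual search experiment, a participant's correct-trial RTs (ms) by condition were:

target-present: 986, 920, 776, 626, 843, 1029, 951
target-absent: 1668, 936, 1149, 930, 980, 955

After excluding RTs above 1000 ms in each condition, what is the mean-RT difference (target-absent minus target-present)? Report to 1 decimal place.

99.9 ms

target-present: exclude 1029
target-absent: exclude 1668, 1149
M(target-present) = 5102/6 = 850.333
M(target-absent) = 3801/4 = 950.250
Difference = 950.250 − 850.333 = 99.917 ms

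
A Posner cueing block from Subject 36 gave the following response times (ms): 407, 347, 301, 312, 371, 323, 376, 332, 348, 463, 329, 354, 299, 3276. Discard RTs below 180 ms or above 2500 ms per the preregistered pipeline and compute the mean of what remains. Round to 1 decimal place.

350.9 ms

Excluded: 3276
Retained (n=13): Σ = 4562
Mean = 4562/13 = 350.9231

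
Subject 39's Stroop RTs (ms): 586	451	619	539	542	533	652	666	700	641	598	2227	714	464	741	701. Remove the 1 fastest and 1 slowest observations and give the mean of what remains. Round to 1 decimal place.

621.1 ms

Sorted: 451, 464, 533, 539, 542, 586, 598, 619, 641, 652, 666, 700, 701, 714, 741, 2227
Drop lowest 1 (451) and highest 1 (2227)
Remaining (n=14): Σ = 8696, mean = 8696/14 = 621.143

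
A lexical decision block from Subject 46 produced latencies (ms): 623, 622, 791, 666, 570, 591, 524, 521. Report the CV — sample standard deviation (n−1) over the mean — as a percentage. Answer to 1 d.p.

14.2%

n = 8, Σ = 4908, M = 613.5000
Σ(x−M)² = 53390.000; s = √(53390.000/7) = 87.3335
CV = 87.3335 / 613.5000 = 0.14235 = 14.235%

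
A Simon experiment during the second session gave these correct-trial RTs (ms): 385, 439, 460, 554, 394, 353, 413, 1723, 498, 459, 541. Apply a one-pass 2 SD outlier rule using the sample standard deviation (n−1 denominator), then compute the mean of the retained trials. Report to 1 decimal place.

449.6 ms

n = 11, ΣRT = 6219, M = 565.364
Σ(x−M)² = 1513974.55; s = √(1513974.55/10) = 389.098
Cutoffs: 565.364 ± 2·389.098 → [-212.8, 1343.6]
Outside: 1723 → excluded.
Retained (n=10): Σ = 4496, mean = 4496/10 = 449.600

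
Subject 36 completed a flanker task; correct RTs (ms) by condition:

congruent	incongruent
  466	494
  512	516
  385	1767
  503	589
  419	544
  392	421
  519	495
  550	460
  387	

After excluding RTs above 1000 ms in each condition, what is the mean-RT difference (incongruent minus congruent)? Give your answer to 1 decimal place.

incongruent: exclude 1767
M(congruent) = 4133/9 = 459.222
M(incongruent) = 3519/7 = 502.714
Difference = 502.714 − 459.222 = 43.492 ms

43.5 ms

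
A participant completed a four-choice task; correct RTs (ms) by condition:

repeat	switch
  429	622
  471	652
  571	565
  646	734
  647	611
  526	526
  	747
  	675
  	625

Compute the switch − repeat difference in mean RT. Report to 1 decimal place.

M(repeat) = 3290/6 = 548.333
M(switch) = 5757/9 = 639.667
Difference = 639.667 − 548.333 = 91.333 ms

91.3 ms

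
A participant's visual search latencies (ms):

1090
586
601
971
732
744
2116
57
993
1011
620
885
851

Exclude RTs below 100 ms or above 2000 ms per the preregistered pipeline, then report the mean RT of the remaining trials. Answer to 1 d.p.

Excluded: 57, 2116
Retained (n=11): Σ = 9084
Mean = 9084/11 = 825.8182

825.8 ms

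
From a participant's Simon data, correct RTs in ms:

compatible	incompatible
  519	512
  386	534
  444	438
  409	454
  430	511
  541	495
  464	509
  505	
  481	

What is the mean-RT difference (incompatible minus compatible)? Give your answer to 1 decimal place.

M(compatible) = 4179/9 = 464.333
M(incompatible) = 3453/7 = 493.286
Difference = 493.286 − 464.333 = 28.952 ms

29.0 ms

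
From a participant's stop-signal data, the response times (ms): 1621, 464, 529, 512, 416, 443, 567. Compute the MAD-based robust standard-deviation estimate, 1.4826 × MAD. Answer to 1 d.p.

81.5 ms

Sorted: 416, 443, 464, 512, 529, 567, 1621 → median = 512
|x − 512| sorted: 0, 17, 48, 55, 69, 96, 1109 → MAD = 55
Robust SD ≈ 1.4826 × 55 = 81.543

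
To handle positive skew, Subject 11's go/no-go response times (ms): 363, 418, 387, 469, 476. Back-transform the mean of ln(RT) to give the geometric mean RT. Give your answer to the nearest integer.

420 ms

ln(RT): 5.8944, 6.0355, 5.9584, 6.1506, 6.1654
Mean ln(RT) = 30.2043/5 = 6.04087
Geometric mean = exp(6.04087) = 420.26 ms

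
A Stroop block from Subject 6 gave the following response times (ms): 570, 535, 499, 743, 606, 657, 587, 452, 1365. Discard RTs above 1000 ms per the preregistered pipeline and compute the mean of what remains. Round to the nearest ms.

581 ms

Excluded: 1365
Retained (n=8): Σ = 4649
Mean = 4649/8 = 581.1250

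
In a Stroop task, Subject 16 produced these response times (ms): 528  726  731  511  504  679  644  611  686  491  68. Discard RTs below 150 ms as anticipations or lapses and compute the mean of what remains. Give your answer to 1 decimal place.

611.1 ms

Excluded: 68
Retained (n=10): Σ = 6111
Mean = 6111/10 = 611.1000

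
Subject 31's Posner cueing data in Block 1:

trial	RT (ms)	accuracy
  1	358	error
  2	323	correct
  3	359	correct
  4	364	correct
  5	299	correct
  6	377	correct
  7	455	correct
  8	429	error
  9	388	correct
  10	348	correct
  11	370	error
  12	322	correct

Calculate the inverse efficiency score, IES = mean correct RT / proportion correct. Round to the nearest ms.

479 ms

Correct trials (n=9): 323, 359, 364, 299, 377, 455, 388, 348, 322
Mean correct RT = 3235/9 = 359.4444 ms
Proportion correct = 9/12
IES = 359.4444 / (9/12) = 479.259 ms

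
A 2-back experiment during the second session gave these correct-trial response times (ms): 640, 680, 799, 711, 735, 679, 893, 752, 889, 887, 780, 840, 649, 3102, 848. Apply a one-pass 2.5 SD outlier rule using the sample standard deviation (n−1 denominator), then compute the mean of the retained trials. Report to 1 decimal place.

770.1 ms

n = 15, ΣRT = 13884, M = 925.600
Σ(x−M)² = 5182909.60; s = √(5182909.60/14) = 608.447
Cutoffs: 925.600 ± 2.5·608.447 → [-595.5, 2446.7]
Outside: 3102 → excluded.
Retained (n=14): Σ = 10782, mean = 10782/14 = 770.143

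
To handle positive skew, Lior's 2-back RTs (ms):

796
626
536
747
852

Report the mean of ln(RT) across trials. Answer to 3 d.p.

6.553

ln(RT): 6.6796, 6.4394, 6.2841, 6.6161, 6.7476
Σ ln(RT) = 32.7667
Mean = 32.7667/5 = 6.55335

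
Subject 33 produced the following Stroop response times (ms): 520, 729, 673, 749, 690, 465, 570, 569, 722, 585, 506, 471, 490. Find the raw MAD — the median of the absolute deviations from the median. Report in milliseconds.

Sorted: 465, 471, 490, 506, 520, 569, 570, 585, 673, 690, 722, 729, 749 → median = 570
|x − 570|: 50, 159, 103, 179, 120, 105, 0, 1, 152, 15, 64, 99, 80
Sorted deviations: 0, 1, 15, 50, 64, 80, 99, 103, 105, 120, 152, 159, 179 → MAD = 99

99 ms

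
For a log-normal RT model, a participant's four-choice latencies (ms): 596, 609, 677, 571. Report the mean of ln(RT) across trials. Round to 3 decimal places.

ln(RT): 6.3902, 6.4118, 6.5177, 6.3474
Σ ln(RT) = 25.6671
Mean = 25.6671/4 = 6.41678

6.417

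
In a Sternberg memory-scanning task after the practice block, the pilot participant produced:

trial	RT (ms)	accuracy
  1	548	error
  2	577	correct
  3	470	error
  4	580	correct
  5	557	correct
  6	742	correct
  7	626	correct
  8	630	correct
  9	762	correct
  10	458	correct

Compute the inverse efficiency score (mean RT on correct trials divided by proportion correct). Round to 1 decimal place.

770.6 ms

Correct trials (n=8): 577, 580, 557, 742, 626, 630, 762, 458
Mean correct RT = 4932/8 = 616.5000 ms
Proportion correct = 8/10
IES = 616.5000 / (8/10) = 770.625 ms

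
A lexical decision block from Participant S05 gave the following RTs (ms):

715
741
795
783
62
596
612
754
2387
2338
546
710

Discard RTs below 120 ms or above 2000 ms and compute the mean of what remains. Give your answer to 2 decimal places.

694.67 ms

Excluded: 62, 2338, 2387
Retained (n=9): Σ = 6252
Mean = 6252/9 = 694.6667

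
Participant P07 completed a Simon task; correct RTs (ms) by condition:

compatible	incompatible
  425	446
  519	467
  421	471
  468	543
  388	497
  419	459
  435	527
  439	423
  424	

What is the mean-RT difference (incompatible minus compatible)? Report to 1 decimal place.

M(compatible) = 3938/9 = 437.556
M(incompatible) = 3833/8 = 479.125
Difference = 479.125 − 437.556 = 41.569 ms

41.6 ms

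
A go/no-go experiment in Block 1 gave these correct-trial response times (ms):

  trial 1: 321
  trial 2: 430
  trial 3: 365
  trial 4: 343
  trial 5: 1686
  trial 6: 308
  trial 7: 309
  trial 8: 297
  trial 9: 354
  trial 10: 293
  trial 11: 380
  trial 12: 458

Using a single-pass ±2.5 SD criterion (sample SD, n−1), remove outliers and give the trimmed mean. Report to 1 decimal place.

n = 12, ΣRT = 5544, M = 462.000
Σ(x−M)² = 1663966.00; s = √(1663966.00/11) = 388.934
Cutoffs: 462.000 ± 2.5·388.934 → [-510.3, 1434.3]
Outside: 1686 → excluded.
Retained (n=11): Σ = 3858, mean = 3858/11 = 350.727

350.7 ms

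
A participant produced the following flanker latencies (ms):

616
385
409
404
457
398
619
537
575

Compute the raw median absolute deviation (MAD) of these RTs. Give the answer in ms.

72 ms

Sorted: 385, 398, 404, 409, 457, 537, 575, 616, 619 → median = 457
|x − 457|: 159, 72, 48, 53, 0, 59, 162, 80, 118
Sorted deviations: 0, 48, 53, 59, 72, 80, 118, 159, 162 → MAD = 72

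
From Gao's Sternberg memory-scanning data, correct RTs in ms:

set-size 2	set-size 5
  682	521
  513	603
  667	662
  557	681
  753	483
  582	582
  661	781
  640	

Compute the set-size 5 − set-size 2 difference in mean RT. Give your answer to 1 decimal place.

-15.7 ms

M(set-size 2) = 5055/8 = 631.875
M(set-size 5) = 4313/7 = 616.143
Difference = 616.143 − 631.875 = -15.732 ms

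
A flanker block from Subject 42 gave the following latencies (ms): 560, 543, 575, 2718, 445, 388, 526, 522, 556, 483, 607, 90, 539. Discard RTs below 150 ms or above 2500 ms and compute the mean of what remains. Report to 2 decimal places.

522.18 ms

Excluded: 90, 2718
Retained (n=11): Σ = 5744
Mean = 5744/11 = 522.1818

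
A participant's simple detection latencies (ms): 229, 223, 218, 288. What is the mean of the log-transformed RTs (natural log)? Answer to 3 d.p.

5.472

ln(RT): 5.4337, 5.4072, 5.3845, 5.6630
Σ ln(RT) = 21.8883
Mean = 21.8883/4 = 5.47209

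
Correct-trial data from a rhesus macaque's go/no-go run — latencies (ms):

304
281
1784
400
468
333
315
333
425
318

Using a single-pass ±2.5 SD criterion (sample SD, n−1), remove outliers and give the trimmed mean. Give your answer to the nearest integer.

353 ms

n = 10, ΣRT = 4961, M = 496.100
Σ(x−M)² = 1874656.90; s = √(1874656.90/9) = 456.394
Cutoffs: 496.100 ± 2.5·456.394 → [-644.9, 1637.1]
Outside: 1784 → excluded.
Retained (n=9): Σ = 3177, mean = 3177/9 = 353.000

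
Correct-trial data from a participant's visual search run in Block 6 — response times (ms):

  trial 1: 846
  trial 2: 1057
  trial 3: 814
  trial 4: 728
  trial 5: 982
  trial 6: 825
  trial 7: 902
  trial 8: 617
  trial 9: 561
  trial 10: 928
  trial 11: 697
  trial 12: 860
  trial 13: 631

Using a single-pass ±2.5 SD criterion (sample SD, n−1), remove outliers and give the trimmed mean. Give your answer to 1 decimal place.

803.7 ms

n = 13, ΣRT = 10448, M = 803.692
Σ(x−M)² = 267284.77; s = √(267284.77/12) = 149.244
Cutoffs: 803.692 ± 2.5·149.244 → [430.6, 1176.8]
No RTs fall outside the cutoffs; all 13 retained. Mean = 10448/13 = 803.692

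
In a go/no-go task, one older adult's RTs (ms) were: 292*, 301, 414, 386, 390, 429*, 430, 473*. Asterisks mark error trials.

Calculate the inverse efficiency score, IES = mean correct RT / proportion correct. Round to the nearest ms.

Correct trials (n=5): 301, 414, 386, 390, 430
Mean correct RT = 1921/5 = 384.2000 ms
Proportion correct = 5/8
IES = 384.2000 / (5/8) = 614.720 ms

615 ms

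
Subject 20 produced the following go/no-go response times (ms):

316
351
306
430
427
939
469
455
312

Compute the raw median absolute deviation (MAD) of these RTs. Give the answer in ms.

Sorted: 306, 312, 316, 351, 427, 430, 455, 469, 939 → median = 427
|x − 427|: 111, 76, 121, 3, 0, 512, 42, 28, 115
Sorted deviations: 0, 3, 28, 42, 76, 111, 115, 121, 512 → MAD = 76

76 ms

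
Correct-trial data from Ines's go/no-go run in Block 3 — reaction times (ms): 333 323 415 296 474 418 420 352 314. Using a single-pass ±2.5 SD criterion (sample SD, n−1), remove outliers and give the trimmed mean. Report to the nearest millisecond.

372 ms

n = 9, ΣRT = 3345, M = 371.667
Σ(x−M)² = 30134.00; s = √(30134.00/8) = 61.374
Cutoffs: 371.667 ± 2.5·61.374 → [218.2, 525.1]
No RTs fall outside the cutoffs; all 9 retained. Mean = 3345/9 = 371.667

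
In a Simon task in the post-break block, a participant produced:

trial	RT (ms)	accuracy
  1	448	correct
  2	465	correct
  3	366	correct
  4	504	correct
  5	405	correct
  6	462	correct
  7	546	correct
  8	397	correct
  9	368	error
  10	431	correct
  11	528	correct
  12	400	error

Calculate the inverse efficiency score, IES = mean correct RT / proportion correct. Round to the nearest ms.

Correct trials (n=10): 448, 465, 366, 504, 405, 462, 546, 397, 431, 528
Mean correct RT = 4552/10 = 455.2000 ms
Proportion correct = 10/12
IES = 455.2000 / (10/12) = 546.240 ms

546 ms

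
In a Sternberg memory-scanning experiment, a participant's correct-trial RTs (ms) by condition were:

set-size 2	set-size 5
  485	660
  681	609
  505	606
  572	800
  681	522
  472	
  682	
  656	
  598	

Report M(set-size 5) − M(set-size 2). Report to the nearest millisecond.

47 ms

M(set-size 2) = 5332/9 = 592.444
M(set-size 5) = 3197/5 = 639.400
Difference = 639.400 − 592.444 = 46.956 ms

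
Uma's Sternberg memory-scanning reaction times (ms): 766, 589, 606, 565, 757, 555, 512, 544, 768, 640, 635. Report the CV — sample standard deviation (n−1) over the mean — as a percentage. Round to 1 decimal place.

n = 11, Σ = 6937, M = 630.6364
Σ(x−M)² = 87216.545; s = √(87216.545/10) = 93.3898
CV = 93.3898 / 630.6364 = 0.14809 = 14.809%

14.8%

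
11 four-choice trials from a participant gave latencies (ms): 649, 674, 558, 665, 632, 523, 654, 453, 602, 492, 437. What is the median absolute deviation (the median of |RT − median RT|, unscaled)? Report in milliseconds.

63 ms

Sorted: 437, 453, 492, 523, 558, 602, 632, 649, 654, 665, 674 → median = 602
|x − 602|: 47, 72, 44, 63, 30, 79, 52, 149, 0, 110, 165
Sorted deviations: 0, 30, 44, 47, 52, 63, 72, 79, 110, 149, 165 → MAD = 63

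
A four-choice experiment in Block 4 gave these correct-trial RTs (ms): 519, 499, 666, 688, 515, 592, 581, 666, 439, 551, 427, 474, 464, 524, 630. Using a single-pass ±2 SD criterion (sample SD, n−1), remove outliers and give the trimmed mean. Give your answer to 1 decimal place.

549.0 ms

n = 15, ΣRT = 8235, M = 549.000
Σ(x−M)² = 101152.00; s = √(101152.00/14) = 85.001
Cutoffs: 549.000 ± 2·85.001 → [379.0, 719.0]
No RTs fall outside the cutoffs; all 15 retained. Mean = 8235/15 = 549.000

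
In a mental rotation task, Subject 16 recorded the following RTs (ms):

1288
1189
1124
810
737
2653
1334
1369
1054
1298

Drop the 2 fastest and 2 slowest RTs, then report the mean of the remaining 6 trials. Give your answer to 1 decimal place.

1214.5 ms

Sorted: 737, 810, 1054, 1124, 1189, 1288, 1298, 1334, 1369, 2653
Drop lowest 2 (737, 810) and highest 2 (1369, 2653)
Remaining (n=6): Σ = 7287, mean = 7287/6 = 1214.500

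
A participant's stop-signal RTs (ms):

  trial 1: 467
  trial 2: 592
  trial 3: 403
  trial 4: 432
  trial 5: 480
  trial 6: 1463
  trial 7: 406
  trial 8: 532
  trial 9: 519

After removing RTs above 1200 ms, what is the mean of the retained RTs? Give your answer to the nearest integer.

479 ms

Excluded: 1463
Retained (n=8): Σ = 3831
Mean = 3831/8 = 478.8750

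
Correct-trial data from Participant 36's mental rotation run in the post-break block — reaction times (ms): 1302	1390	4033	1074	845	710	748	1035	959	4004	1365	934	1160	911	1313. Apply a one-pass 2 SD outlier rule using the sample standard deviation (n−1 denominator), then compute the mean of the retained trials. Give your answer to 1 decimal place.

1057.4 ms

n = 15, ΣRT = 21783, M = 1452.200
Σ(x−M)² = 15848218.40; s = √(15848218.40/14) = 1063.962
Cutoffs: 1452.200 ± 2·1063.962 → [-675.7, 3580.1]
Outside: 4004, 4033 → excluded.
Retained (n=13): Σ = 13746, mean = 13746/13 = 1057.385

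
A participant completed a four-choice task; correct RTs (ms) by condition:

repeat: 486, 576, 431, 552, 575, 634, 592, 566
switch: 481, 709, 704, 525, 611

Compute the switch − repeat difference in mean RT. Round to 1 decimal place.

M(repeat) = 4412/8 = 551.500
M(switch) = 3030/5 = 606.000
Difference = 606.000 − 551.500 = 54.500 ms

54.5 ms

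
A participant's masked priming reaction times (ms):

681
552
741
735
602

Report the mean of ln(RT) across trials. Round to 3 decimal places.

6.489

ln(RT): 6.5236, 6.3135, 6.6080, 6.5999, 6.4003
Σ ln(RT) = 32.4452
Mean = 32.4452/5 = 6.48905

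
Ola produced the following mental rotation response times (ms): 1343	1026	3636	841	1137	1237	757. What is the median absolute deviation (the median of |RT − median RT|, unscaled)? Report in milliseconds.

Sorted: 757, 841, 1026, 1137, 1237, 1343, 3636 → median = 1137
|x − 1137|: 206, 111, 2499, 296, 0, 100, 380
Sorted deviations: 0, 100, 111, 206, 296, 380, 2499 → MAD = 206

206 ms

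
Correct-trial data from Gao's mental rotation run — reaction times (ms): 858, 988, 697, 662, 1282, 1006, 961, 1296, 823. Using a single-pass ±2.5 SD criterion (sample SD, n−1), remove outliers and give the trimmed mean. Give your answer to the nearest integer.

953 ms

n = 9, ΣRT = 8573, M = 952.556
Σ(x−M)² = 406128.22; s = √(406128.22/8) = 225.313
Cutoffs: 952.556 ± 2.5·225.313 → [389.3, 1515.8]
No RTs fall outside the cutoffs; all 9 retained. Mean = 8573/9 = 952.556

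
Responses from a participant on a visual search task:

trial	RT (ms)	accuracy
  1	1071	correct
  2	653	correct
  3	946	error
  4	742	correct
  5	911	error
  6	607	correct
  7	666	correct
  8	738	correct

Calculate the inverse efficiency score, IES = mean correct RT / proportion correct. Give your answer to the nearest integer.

995 ms

Correct trials (n=6): 1071, 653, 742, 607, 666, 738
Mean correct RT = 4477/6 = 746.1667 ms
Proportion correct = 6/8
IES = 746.1667 / (6/8) = 994.889 ms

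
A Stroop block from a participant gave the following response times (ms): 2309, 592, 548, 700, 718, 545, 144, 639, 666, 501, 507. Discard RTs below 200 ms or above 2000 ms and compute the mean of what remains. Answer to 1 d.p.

Excluded: 144, 2309
Retained (n=9): Σ = 5416
Mean = 5416/9 = 601.7778

601.8 ms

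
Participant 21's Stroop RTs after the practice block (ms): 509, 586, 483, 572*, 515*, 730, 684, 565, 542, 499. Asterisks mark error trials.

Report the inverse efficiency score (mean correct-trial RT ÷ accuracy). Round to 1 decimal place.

Correct trials (n=8): 509, 586, 483, 730, 684, 565, 542, 499
Mean correct RT = 4598/8 = 574.7500 ms
Proportion correct = 8/10
IES = 574.7500 / (8/10) = 718.438 ms

718.4 ms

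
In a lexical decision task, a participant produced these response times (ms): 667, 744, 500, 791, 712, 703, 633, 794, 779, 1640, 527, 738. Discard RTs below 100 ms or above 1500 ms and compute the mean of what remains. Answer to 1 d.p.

Excluded: 1640
Retained (n=11): Σ = 7588
Mean = 7588/11 = 689.8182

689.8 ms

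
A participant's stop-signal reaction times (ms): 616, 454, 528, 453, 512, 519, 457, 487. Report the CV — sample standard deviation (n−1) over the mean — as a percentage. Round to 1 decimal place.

n = 8, Σ = 4026, M = 503.2500
Σ(x−M)² = 21003.500; s = √(21003.500/7) = 54.7768
CV = 54.7768 / 503.2500 = 0.10885 = 10.885%

10.9%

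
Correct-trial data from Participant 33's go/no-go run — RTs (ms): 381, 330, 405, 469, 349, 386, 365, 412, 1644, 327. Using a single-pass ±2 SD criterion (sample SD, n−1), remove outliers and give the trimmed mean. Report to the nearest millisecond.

n = 10, ΣRT = 5068, M = 506.800
Σ(x−M)² = 1453015.60; s = √(1453015.60/9) = 401.804
Cutoffs: 506.800 ± 2·401.804 → [-296.8, 1310.4]
Outside: 1644 → excluded.
Retained (n=9): Σ = 3424, mean = 3424/9 = 380.444

380 ms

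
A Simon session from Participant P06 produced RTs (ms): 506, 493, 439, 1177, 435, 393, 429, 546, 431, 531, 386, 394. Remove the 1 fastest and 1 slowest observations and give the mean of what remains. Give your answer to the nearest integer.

460 ms

Sorted: 386, 393, 394, 429, 431, 435, 439, 493, 506, 531, 546, 1177
Drop lowest 1 (386) and highest 1 (1177)
Remaining (n=10): Σ = 4597, mean = 4597/10 = 459.700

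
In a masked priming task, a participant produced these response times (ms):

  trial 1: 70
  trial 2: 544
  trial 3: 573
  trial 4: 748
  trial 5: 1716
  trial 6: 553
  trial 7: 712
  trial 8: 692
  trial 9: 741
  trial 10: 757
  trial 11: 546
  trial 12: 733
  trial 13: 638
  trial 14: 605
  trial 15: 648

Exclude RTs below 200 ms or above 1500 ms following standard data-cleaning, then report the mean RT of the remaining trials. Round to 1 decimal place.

Excluded: 70, 1716
Retained (n=13): Σ = 8490
Mean = 8490/13 = 653.0769

653.1 ms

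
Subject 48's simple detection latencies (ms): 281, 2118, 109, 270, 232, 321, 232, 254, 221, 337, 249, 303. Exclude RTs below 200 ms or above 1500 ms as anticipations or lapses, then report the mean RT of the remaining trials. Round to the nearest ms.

Excluded: 109, 2118
Retained (n=10): Σ = 2700
Mean = 2700/10 = 270.0000

270 ms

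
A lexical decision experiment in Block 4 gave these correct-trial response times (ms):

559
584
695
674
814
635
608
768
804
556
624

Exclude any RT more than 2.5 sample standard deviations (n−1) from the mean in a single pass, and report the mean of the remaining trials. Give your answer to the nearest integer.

n = 11, ΣRT = 7321, M = 665.545
Σ(x−M)² = 88616.73; s = √(88616.73/10) = 94.136
Cutoffs: 665.545 ± 2.5·94.136 → [430.2, 900.9]
No RTs fall outside the cutoffs; all 11 retained. Mean = 7321/11 = 665.545

666 ms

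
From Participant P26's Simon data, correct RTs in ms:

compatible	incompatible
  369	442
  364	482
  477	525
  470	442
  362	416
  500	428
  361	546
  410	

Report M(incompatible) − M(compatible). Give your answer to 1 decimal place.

54.6 ms

M(compatible) = 3313/8 = 414.125
M(incompatible) = 3281/7 = 468.714
Difference = 468.714 − 414.125 = 54.589 ms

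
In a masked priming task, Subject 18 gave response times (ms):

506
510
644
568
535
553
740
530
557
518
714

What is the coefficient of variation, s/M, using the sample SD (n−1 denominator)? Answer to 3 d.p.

0.142

n = 11, Σ = 6375, M = 579.5455
Σ(x−M)² = 67796.727; s = √(67796.727/10) = 82.3388
CV = 82.3388 / 579.5455 = 0.14207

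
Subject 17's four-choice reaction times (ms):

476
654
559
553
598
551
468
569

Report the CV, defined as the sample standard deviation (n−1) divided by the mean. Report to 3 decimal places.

0.109

n = 8, Σ = 4428, M = 553.5000
Σ(x−M)² = 25674.000; s = √(25674.000/7) = 60.5617
CV = 60.5617 / 553.5000 = 0.10942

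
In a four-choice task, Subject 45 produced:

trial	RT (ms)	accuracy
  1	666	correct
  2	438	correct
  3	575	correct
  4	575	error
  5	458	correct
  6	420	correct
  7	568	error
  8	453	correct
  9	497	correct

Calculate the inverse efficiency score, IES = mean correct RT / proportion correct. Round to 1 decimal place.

Correct trials (n=7): 666, 438, 575, 458, 420, 453, 497
Mean correct RT = 3507/7 = 501.0000 ms
Proportion correct = 7/9
IES = 501.0000 / (7/9) = 644.143 ms

644.1 ms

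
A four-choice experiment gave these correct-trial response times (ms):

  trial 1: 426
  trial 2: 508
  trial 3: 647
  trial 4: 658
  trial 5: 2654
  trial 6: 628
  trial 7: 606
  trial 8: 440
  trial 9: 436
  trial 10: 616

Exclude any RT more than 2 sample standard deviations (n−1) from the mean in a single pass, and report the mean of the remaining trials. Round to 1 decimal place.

551.7 ms

n = 10, ΣRT = 7619, M = 761.900
Σ(x−M)² = 4054684.90; s = √(4054684.90/9) = 671.208
Cutoffs: 761.900 ± 2·671.208 → [-580.5, 2104.3]
Outside: 2654 → excluded.
Retained (n=9): Σ = 4965, mean = 4965/9 = 551.667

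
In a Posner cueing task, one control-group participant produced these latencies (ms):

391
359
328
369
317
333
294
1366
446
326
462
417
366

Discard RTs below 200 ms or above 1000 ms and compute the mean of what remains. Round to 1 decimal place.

Excluded: 1366
Retained (n=12): Σ = 4408
Mean = 4408/12 = 367.3333

367.3 ms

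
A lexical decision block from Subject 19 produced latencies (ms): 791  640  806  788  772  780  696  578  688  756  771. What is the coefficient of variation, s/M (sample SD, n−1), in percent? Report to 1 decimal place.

n = 11, Σ = 8066, M = 733.2727
Σ(x−M)² = 53488.182; s = √(53488.182/10) = 73.1356
CV = 73.1356 / 733.2727 = 0.09974 = 9.974%

10.0%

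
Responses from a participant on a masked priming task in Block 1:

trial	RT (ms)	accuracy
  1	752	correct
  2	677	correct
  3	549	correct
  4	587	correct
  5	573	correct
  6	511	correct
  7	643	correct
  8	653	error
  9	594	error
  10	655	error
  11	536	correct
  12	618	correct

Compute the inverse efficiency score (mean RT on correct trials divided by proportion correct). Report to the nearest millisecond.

807 ms

Correct trials (n=9): 752, 677, 549, 587, 573, 511, 643, 536, 618
Mean correct RT = 5446/9 = 605.1111 ms
Proportion correct = 9/12
IES = 605.1111 / (9/12) = 806.815 ms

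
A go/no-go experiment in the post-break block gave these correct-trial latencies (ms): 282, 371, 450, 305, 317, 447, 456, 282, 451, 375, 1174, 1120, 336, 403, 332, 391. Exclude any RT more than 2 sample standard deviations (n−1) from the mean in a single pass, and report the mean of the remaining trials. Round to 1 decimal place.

371.3 ms

n = 16, ΣRT = 7492, M = 468.250
Σ(x−M)² = 1107431.00; s = √(1107431.00/15) = 271.714
Cutoffs: 468.250 ± 2·271.714 → [-75.2, 1011.7]
Outside: 1120, 1174 → excluded.
Retained (n=14): Σ = 5198, mean = 5198/14 = 371.286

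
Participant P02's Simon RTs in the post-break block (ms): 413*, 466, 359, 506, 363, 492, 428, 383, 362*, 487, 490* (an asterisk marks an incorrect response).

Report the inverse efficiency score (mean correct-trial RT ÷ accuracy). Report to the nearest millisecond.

599 ms

Correct trials (n=8): 466, 359, 506, 363, 492, 428, 383, 487
Mean correct RT = 3484/8 = 435.5000 ms
Proportion correct = 8/11
IES = 435.5000 / (8/11) = 598.812 ms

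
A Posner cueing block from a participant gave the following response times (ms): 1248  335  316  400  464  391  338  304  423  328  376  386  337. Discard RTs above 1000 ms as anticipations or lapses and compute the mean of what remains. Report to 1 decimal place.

366.5 ms

Excluded: 1248
Retained (n=12): Σ = 4398
Mean = 4398/12 = 366.5000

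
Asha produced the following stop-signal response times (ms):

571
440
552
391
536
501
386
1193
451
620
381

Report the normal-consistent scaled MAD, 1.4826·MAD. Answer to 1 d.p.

103.8 ms

Sorted: 381, 386, 391, 440, 451, 501, 536, 552, 571, 620, 1193 → median = 501
|x − 501| sorted: 0, 35, 50, 51, 61, 70, 110, 115, 119, 120, 692 → MAD = 70
Robust SD ≈ 1.4826 × 70 = 103.782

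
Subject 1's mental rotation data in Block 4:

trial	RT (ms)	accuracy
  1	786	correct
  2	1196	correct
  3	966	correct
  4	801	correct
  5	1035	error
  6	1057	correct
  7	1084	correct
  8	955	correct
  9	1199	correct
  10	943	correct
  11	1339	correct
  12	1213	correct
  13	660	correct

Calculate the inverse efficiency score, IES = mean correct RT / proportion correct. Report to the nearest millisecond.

Correct trials (n=12): 786, 1196, 966, 801, 1057, 1084, 955, 1199, 943, 1339, 1213, 660
Mean correct RT = 12199/12 = 1016.5833 ms
Proportion correct = 12/13
IES = 1016.5833 / (12/13) = 1101.299 ms

1101 ms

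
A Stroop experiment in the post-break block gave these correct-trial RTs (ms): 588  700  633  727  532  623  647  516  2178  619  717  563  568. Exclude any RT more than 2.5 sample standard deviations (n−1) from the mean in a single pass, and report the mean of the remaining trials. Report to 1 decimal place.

619.4 ms

n = 13, ΣRT = 9611, M = 739.308
Σ(x−M)² = 2296020.77; s = √(2296020.77/12) = 437.419
Cutoffs: 739.308 ± 2.5·437.419 → [-354.2, 1832.9]
Outside: 2178 → excluded.
Retained (n=12): Σ = 7433, mean = 7433/12 = 619.417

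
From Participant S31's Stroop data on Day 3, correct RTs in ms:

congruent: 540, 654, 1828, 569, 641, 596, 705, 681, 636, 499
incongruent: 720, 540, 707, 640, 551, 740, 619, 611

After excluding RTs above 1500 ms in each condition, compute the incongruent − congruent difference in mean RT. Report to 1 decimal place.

congruent: exclude 1828
M(congruent) = 5521/9 = 613.444
M(incongruent) = 5128/8 = 641.000
Difference = 641.000 − 613.444 = 27.556 ms

27.6 ms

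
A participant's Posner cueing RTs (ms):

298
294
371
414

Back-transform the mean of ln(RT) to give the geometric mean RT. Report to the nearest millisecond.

ln(RT): 5.6971, 5.6836, 5.9162, 6.0259
Mean ln(RT) = 23.3227/4 = 5.83069
Geometric mean = exp(5.83069) = 340.59 ms

341 ms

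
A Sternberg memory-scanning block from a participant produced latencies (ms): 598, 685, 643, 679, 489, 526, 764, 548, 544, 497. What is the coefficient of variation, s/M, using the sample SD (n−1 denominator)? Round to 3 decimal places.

n = 10, Σ = 5973, M = 597.3000
Σ(x−M)² = 76388.100; s = √(76388.100/9) = 92.1280
CV = 92.1280 / 597.3000 = 0.15424

0.154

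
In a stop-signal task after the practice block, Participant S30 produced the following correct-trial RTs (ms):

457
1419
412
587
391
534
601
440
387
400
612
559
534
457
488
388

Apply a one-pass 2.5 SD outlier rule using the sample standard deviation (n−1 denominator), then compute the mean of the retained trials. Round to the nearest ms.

483 ms

n = 16, ΣRT = 8666, M = 541.625
Σ(x−M)² = 915325.75; s = √(915325.75/15) = 247.026
Cutoffs: 541.625 ± 2.5·247.026 → [-75.9, 1159.2]
Outside: 1419 → excluded.
Retained (n=15): Σ = 7247, mean = 7247/15 = 483.133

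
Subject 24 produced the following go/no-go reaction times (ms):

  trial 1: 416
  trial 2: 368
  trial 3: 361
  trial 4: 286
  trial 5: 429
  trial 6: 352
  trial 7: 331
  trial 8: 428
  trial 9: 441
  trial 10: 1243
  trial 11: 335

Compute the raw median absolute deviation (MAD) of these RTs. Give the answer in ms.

Sorted: 286, 331, 335, 352, 361, 368, 416, 428, 429, 441, 1243 → median = 368
|x − 368|: 48, 0, 7, 82, 61, 16, 37, 60, 73, 875, 33
Sorted deviations: 0, 7, 16, 33, 37, 48, 60, 61, 73, 82, 875 → MAD = 48

48 ms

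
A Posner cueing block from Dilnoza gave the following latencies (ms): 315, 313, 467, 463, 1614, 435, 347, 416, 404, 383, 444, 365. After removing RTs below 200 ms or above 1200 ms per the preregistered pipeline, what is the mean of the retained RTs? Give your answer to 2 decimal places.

Excluded: 1614
Retained (n=11): Σ = 4352
Mean = 4352/11 = 395.6364

395.64 ms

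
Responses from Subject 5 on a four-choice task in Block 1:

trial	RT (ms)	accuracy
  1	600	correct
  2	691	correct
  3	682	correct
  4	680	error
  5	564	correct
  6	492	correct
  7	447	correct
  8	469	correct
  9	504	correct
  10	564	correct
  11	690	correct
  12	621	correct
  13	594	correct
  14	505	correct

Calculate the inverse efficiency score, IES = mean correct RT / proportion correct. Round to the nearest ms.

Correct trials (n=13): 600, 691, 682, 564, 492, 447, 469, 504, 564, 690, 621, 594, 505
Mean correct RT = 7423/13 = 571.0000 ms
Proportion correct = 13/14
IES = 571.0000 / (13/14) = 614.923 ms

615 ms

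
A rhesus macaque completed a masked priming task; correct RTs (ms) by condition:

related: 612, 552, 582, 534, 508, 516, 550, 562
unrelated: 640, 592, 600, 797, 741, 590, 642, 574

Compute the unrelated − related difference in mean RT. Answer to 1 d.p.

95.0 ms

M(related) = 4416/8 = 552.000
M(unrelated) = 5176/8 = 647.000
Difference = 647.000 − 552.000 = 95.000 ms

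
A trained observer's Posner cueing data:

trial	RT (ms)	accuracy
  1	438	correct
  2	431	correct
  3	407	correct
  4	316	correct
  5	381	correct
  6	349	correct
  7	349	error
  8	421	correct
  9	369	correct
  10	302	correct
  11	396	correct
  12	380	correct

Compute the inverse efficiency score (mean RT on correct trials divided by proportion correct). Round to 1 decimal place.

415.5 ms

Correct trials (n=11): 438, 431, 407, 316, 381, 349, 421, 369, 302, 396, 380
Mean correct RT = 4190/11 = 380.9091 ms
Proportion correct = 11/12
IES = 380.9091 / (11/12) = 415.537 ms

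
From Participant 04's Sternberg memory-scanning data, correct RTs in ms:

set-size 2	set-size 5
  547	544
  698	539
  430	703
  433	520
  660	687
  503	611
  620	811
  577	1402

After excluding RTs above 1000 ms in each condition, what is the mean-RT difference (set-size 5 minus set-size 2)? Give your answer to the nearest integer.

72 ms

set-size 5: exclude 1402
M(set-size 2) = 4468/8 = 558.500
M(set-size 5) = 4415/7 = 630.714
Difference = 630.714 − 558.500 = 72.214 ms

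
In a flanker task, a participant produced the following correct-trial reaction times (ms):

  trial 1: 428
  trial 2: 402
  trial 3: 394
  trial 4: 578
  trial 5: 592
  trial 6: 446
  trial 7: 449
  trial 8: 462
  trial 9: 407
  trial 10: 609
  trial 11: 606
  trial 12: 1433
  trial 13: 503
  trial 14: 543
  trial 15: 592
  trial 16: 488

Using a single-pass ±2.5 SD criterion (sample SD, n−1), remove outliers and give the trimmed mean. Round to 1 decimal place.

n = 16, ΣRT = 8932, M = 558.250
Σ(x−M)² = 905965.00; s = √(905965.00/15) = 245.759
Cutoffs: 558.250 ± 2.5·245.759 → [-56.1, 1172.6]
Outside: 1433 → excluded.
Retained (n=15): Σ = 7499, mean = 7499/15 = 499.933

499.9 ms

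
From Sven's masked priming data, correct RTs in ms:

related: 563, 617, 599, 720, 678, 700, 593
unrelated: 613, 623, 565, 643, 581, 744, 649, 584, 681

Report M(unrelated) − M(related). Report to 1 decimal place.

-7.1 ms

M(related) = 4470/7 = 638.571
M(unrelated) = 5683/9 = 631.444
Difference = 631.444 − 638.571 = -7.127 ms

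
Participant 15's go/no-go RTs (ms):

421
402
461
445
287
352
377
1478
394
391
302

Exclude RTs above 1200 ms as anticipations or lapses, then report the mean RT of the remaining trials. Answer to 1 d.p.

383.2 ms

Excluded: 1478
Retained (n=10): Σ = 3832
Mean = 3832/10 = 383.2000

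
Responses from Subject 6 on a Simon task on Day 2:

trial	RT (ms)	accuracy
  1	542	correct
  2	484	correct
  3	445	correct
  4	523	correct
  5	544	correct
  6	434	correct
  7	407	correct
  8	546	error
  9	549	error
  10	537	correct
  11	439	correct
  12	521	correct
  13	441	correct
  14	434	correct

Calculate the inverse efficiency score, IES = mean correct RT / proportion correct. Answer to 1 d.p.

Correct trials (n=12): 542, 484, 445, 523, 544, 434, 407, 537, 439, 521, 441, 434
Mean correct RT = 5751/12 = 479.2500 ms
Proportion correct = 12/14
IES = 479.2500 / (12/14) = 559.125 ms

559.1 ms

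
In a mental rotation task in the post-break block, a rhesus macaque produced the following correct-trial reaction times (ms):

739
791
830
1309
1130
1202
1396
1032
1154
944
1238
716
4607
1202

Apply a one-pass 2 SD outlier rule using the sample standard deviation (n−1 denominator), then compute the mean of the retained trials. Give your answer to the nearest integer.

1053 ms

n = 14, ΣRT = 18290, M = 1306.429
Σ(x−M)² = 12352553.43; s = √(12352553.43/13) = 974.780
Cutoffs: 1306.429 ± 2·974.780 → [-643.1, 3256.0]
Outside: 4607 → excluded.
Retained (n=13): Σ = 13683, mean = 13683/13 = 1052.538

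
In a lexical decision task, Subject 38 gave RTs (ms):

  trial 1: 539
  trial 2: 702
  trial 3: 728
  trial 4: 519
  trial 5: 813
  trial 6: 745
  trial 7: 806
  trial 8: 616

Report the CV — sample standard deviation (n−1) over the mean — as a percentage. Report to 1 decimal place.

16.6%

n = 8, Σ = 5468, M = 683.5000
Σ(x−M)² = 90378.000; s = √(90378.000/7) = 113.6272
CV = 113.6272 / 683.5000 = 0.16624 = 16.624%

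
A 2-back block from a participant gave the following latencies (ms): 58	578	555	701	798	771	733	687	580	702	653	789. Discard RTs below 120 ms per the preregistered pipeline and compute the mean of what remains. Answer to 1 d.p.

686.1 ms

Excluded: 58
Retained (n=11): Σ = 7547
Mean = 7547/11 = 686.0909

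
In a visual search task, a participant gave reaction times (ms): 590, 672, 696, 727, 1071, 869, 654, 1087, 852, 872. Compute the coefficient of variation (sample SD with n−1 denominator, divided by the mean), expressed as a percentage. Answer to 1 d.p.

21.2%

n = 10, Σ = 8090, M = 809.0000
Σ(x−M)² = 265594.000; s = √(265594.000/9) = 171.7860
CV = 171.7860 / 809.0000 = 0.21234 = 21.234%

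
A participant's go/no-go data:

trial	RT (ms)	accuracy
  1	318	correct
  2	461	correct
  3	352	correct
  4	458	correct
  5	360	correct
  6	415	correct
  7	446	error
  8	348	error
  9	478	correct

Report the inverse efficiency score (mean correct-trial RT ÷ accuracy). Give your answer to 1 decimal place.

522.0 ms

Correct trials (n=7): 318, 461, 352, 458, 360, 415, 478
Mean correct RT = 2842/7 = 406.0000 ms
Proportion correct = 7/9
IES = 406.0000 / (7/9) = 522.000 ms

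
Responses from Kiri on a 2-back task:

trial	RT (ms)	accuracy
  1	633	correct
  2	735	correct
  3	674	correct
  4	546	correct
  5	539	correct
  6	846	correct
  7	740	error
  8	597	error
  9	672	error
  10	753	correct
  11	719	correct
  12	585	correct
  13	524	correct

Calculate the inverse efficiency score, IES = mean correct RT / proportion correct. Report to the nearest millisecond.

Correct trials (n=10): 633, 735, 674, 546, 539, 846, 753, 719, 585, 524
Mean correct RT = 6554/10 = 655.4000 ms
Proportion correct = 10/13
IES = 655.4000 / (10/13) = 852.020 ms

852 ms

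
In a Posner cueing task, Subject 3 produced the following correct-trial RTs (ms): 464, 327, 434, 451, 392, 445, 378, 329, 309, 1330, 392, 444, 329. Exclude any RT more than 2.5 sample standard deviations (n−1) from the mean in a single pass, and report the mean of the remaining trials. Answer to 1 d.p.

391.2 ms

n = 13, ΣRT = 6024, M = 463.385
Σ(x−M)² = 848789.08; s = √(848789.08/12) = 265.956
Cutoffs: 463.385 ± 2.5·265.956 → [-201.5, 1128.3]
Outside: 1330 → excluded.
Retained (n=12): Σ = 4694, mean = 4694/12 = 391.167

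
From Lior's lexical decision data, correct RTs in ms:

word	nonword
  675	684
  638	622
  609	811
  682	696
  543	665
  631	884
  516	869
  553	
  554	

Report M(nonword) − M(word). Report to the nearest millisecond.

147 ms

M(word) = 5401/9 = 600.111
M(nonword) = 5231/7 = 747.286
Difference = 747.286 − 600.111 = 147.175 ms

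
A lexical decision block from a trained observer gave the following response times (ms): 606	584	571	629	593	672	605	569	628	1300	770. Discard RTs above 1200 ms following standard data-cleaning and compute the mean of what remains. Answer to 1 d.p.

Excluded: 1300
Retained (n=10): Σ = 6227
Mean = 6227/10 = 622.7000

622.7 ms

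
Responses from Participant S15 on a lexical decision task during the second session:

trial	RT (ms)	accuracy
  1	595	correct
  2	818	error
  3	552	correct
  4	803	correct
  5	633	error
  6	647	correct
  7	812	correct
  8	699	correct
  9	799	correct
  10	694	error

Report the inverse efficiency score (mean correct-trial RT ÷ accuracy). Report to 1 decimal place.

1001.4 ms

Correct trials (n=7): 595, 552, 803, 647, 812, 699, 799
Mean correct RT = 4907/7 = 701.0000 ms
Proportion correct = 7/10
IES = 701.0000 / (7/10) = 1001.429 ms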